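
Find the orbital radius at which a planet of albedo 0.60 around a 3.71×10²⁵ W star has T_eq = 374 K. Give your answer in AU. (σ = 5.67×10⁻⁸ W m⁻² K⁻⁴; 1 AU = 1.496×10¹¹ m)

d ≈ 0.109 AU

From T_eq⁴ = L(1−A)/(16πσd²): d = √[L(1−A)/(16πσT_eq⁴)].
d = √[3.71×10²⁵ × 0.40 / (16π × 5.67×10⁻⁸ × (374)⁴)] = 1.63×10¹⁰ m = 0.109 AU.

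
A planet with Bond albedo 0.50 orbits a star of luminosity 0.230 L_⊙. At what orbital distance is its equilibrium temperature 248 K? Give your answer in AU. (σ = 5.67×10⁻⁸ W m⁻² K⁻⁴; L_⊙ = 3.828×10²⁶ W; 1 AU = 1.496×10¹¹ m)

L = 0.230 × 3.828×10²⁶ = 8.80×10²⁵ W.
From T_eq⁴ = L(1−A)/(16πσd²): d = √[L(1−A)/(16πσT_eq⁴)].
d = √[8.80×10²⁵ × 0.50 / (16π × 5.67×10⁻⁸ × (248)⁴)] = 6.39×10¹⁰ m = 0.427 AU.

d ≈ 0.427 AU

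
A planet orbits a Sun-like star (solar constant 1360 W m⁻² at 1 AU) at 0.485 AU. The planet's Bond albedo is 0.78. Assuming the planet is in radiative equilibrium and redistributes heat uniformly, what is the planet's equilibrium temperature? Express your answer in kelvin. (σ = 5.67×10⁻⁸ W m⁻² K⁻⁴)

T_eq ≈ 274 K

Flux at 0.485 AU: S = 1360/0.485² = 5780 W m⁻².
Energy balance: absorbed = emitted ⇒ πR²·S(1−A) = 4πR²·σT_eq⁴, so T_eq⁴ = S(1−A)/(4σ).
T_eq = [5780 × 0.22 / (4 × 5.67×10⁻⁸)]^(1/4) = (5.61×10⁹)^(1/4) = 274 K.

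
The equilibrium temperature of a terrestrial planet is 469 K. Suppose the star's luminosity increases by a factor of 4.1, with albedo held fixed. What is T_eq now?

T_eq ≈ 667 K

T_eq ∝ L^(1/4) · d^(−1/2).
T′ = 469 × 4.1^(1/4) = 667 K.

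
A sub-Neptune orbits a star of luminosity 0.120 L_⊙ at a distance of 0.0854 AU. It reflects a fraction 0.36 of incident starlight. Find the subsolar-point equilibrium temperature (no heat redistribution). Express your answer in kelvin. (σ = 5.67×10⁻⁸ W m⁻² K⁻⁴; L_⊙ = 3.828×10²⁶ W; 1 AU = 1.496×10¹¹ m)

d = 0.0854 AU = 1.28×10¹⁰ m.
L = 0.120 × 3.828×10²⁶ = 4.59×10²⁵ W.
Flux: S = L/(4πd²) = 4.59×10²⁵/(4π×(1.28×10¹⁰)²) = 2.24×10⁴ W m⁻².
At the subsolar point the surface absorbs S(1−A) and emits σT⁴ per unit area — no factor of 4, since only the local patch is in balance.
T = [2.24×10⁴ × 0.64 / 5.67×10⁻⁸]^(1/4) = (2.53×10¹¹)^(1/4) = 709 K.

T_ss ≈ 709 K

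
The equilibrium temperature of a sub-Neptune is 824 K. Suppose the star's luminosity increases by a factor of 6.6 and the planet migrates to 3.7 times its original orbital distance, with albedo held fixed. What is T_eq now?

T_eq ∝ L^(1/4) · d^(−1/2).
T′ = 824 × 6.6^(1/4) / 3.7^(1/2) = 687 K.

T_eq ≈ 687 K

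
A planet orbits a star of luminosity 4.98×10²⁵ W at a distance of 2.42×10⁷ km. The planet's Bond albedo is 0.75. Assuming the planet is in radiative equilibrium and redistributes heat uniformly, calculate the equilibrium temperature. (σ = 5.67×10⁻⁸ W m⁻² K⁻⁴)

d = 2.42×10⁷ km = 2.42×10¹⁰ m.
Flux: S = L/(4πd²) = 4.98×10²⁵/(4π×(2.42×10¹⁰)²) = 6770 W m⁻².
Energy balance: absorbed = emitted ⇒ πR²·S(1−A) = 4πR²·σT_eq⁴, so T_eq⁴ = S(1−A)/(4σ).
T_eq = [6770 × 0.25 / (4 × 5.67×10⁻⁸)]^(1/4) = (7.46×10⁹)^(1/4) = 294 K.

T_eq ≈ 294 K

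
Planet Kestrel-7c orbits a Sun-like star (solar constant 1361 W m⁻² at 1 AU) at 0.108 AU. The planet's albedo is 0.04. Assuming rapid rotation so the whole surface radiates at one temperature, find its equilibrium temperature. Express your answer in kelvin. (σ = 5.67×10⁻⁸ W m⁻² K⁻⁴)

Flux at 0.108 AU: S = 1361/0.108² = 1.17×10⁵ W m⁻².
Energy balance: absorbed = emitted ⇒ πR²·S(1−A) = 4πR²·σT_eq⁴, so T_eq⁴ = S(1−A)/(4σ).
T_eq = [1.17×10⁵ × 0.96 / (4 × 5.67×10⁻⁸)]^(1/4) = (4.94×10¹¹)^(1/4) = 838 K.

T_eq ≈ 838 K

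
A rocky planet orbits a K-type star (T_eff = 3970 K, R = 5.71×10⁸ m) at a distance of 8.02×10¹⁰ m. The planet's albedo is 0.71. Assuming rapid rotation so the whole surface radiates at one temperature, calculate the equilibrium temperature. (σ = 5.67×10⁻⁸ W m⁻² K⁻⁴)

T_eq ≈ 174 K

L = 4πR_⋆²σT_⋆⁴ = 4π(5.71×10⁸)² × 5.67×10⁻⁸ × (3970)⁴ = 5.77×10²⁵ W.
S = L/(4πd²) = 714 W m⁻².
Energy balance: absorbed = emitted ⇒ πR²·S(1−A) = 4πR²·σT_eq⁴, so T_eq⁴ = S(1−A)/(4σ).
T_eq = [714 × 0.29 / (4 × 5.67×10⁻⁸)]^(1/4) = (9.13×10⁸)^(1/4) = 174 K.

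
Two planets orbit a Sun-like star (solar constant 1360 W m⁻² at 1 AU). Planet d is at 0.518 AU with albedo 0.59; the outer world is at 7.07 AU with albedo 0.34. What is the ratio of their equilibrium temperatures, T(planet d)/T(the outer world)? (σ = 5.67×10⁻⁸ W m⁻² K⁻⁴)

T_eq = [S₀(1−A)/(4σd²)]^(1/4), so T ∝ (1−A)^(1/4) / √d.
T₁ = [1360×0.41/(4×5.67×10⁻⁸×0.518²)]^(1/4) = 309.39 K.
T₂ = [1360×0.66/(4×5.67×10⁻⁸×7.07²)]^(1/4) = 94.33 K.

T₁/T₂ ≈ 3.280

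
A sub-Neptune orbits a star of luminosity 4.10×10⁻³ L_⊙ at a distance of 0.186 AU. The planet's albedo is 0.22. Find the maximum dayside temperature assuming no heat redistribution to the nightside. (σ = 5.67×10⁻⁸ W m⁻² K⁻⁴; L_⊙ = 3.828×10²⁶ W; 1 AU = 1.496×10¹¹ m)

d = 0.186 AU = 2.78×10¹⁰ m.
L = 4.10×10⁻³ × 3.828×10²⁶ = 1.57×10²⁴ W.
Flux: S = L/(4πd²) = 1.57×10²⁴/(4π×(2.78×10¹⁰)²) = 161 W m⁻².
With no redistribution each surface element balances locally: S(1−A) = σT⁴.
T = [161 × 0.78 / 5.67×10⁻⁸]^(1/4) = (2.22×10⁹)^(1/4) = 217 K.

T_ss ≈ 217 K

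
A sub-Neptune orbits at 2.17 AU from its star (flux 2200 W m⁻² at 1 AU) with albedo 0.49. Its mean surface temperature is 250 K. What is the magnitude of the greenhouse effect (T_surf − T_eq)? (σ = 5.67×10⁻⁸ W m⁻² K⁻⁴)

S = 2200/2.17² = 467.2 W m⁻².
T_eq = [S(1−A)/(4σ)]^(1/4) = [467.2×0.51/(4×5.67×10⁻⁸)]^(1/4) = 180.0 K.
ΔT = T_surf − T_eq = 250 − 180.0.

ΔT ≈ 70.0 K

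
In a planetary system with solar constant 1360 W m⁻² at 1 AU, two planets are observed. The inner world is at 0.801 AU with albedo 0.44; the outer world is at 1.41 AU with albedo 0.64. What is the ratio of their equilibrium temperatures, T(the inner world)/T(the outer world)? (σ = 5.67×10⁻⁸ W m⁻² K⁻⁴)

T₁/T₂ ≈ 1.482

T_eq = [S₀(1−A)/(4σd²)]^(1/4), so T ∝ (1−A)^(1/4) / √d.
T₁ = [1360×0.56/(4×5.67×10⁻⁸×0.801²)]^(1/4) = 268.97 K.
T₂ = [1360×0.36/(4×5.67×10⁻⁸×1.41²)]^(1/4) = 181.53 K.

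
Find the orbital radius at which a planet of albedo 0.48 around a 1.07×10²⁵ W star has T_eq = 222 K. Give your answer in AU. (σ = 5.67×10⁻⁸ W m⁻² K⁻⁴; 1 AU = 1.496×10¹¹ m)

d ≈ 0.190 AU

From T_eq⁴ = L(1−A)/(16πσd²): d = √[L(1−A)/(16πσT_eq⁴)].
d = √[1.07×10²⁵ × 0.52 / (16π × 5.67×10⁻⁸ × (222)⁴)] = 2.84×10¹⁰ m = 0.190 AU.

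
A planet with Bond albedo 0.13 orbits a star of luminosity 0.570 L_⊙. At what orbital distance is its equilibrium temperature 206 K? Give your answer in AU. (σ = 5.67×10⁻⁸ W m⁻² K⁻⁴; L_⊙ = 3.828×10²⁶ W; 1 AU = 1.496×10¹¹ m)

d ≈ 1.29 AU

L = 0.570 × 3.828×10²⁶ = 2.18×10²⁶ W.
From T_eq⁴ = L(1−A)/(16πσd²): d = √[L(1−A)/(16πσT_eq⁴)].
d = √[2.18×10²⁶ × 0.87 / (16π × 5.67×10⁻⁸ × (206)⁴)] = 1.92×10¹¹ m = 1.29 AU.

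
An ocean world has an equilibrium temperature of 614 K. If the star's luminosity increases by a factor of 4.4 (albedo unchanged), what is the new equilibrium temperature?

T_eq ∝ L^(1/4) · d^(−1/2).
T′ = 614 × 4.4^(1/4) = 889 K.

T_eq ≈ 889 K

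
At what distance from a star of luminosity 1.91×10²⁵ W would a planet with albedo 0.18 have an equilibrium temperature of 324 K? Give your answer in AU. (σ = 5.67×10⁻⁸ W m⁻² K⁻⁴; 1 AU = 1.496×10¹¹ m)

d ≈ 0.149 AU

From T_eq⁴ = L(1−A)/(16πσd²): d = √[L(1−A)/(16πσT_eq⁴)].
d = √[1.91×10²⁵ × 0.82 / (16π × 5.67×10⁻⁸ × (324)⁴)] = 2.23×10¹⁰ m = 0.149 AU.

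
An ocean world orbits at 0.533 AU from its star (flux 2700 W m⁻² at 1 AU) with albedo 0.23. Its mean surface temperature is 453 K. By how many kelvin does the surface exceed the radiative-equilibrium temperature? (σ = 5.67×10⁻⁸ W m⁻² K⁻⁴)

S = 2700/0.533² = 9504 W m⁻².
T_eq = [S(1−A)/(4σ)]^(1/4) = [9504×0.77/(4×5.67×10⁻⁸)]^(1/4) = 423.8 K.
ΔT = T_surf − T_eq = 453 − 423.8.

ΔT ≈ 29.2 K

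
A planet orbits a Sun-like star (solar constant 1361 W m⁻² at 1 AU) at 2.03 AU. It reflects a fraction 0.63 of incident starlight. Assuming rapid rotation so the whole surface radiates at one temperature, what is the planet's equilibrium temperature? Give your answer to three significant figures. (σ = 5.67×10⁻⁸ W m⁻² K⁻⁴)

Flux at 2.03 AU: S = 1361/2.03² = 330 W m⁻².
Energy balance: absorbed = emitted ⇒ πR²·S(1−A) = 4πR²·σT_eq⁴, so T_eq⁴ = S(1−A)/(4σ).
T_eq = [330 × 0.37 / (4 × 5.67×10⁻⁸)]^(1/4) = (5.39×10⁸)^(1/4) = 152 K.

T_eq ≈ 152 K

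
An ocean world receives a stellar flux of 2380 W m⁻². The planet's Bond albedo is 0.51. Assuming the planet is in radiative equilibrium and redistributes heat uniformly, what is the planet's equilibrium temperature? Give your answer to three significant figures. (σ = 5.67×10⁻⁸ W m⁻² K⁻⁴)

T_eq ≈ 268 K

Energy balance: absorbed = emitted ⇒ πR²·S(1−A) = 4πR²·σT_eq⁴, so T_eq⁴ = S(1−A)/(4σ).
T_eq = [2380 × 0.49 / (4 × 5.67×10⁻⁸)]^(1/4) = (5.14×10⁹)^(1/4) = 268 K.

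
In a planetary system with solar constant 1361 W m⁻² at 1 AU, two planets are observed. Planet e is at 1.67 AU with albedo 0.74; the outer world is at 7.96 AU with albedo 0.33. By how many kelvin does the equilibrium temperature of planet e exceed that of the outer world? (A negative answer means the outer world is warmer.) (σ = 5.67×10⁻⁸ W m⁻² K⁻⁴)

ΔT ≈ 64.5 K

T_eq = [S₀(1−A)/(4σd²)]^(1/4), so T ∝ (1−A)^(1/4) / √d.
T₁ = [1361×0.26/(4×5.67×10⁻⁸×1.67²)]^(1/4) = 153.79 K.
T₂ = [1361×0.67/(4×5.67×10⁻⁸×7.96²)]^(1/4) = 89.25 K.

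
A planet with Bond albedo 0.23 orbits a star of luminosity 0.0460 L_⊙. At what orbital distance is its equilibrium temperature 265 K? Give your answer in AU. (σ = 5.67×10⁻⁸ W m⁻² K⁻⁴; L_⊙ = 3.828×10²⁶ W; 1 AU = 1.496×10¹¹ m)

L = 0.0460 × 3.828×10²⁶ = 1.76×10²⁵ W.
From T_eq⁴ = L(1−A)/(16πσd²): d = √[L(1−A)/(16πσT_eq⁴)].
d = √[1.76×10²⁵ × 0.77 / (16π × 5.67×10⁻⁸ × (265)⁴)] = 3.11×10¹⁰ m = 0.208 AU.

d ≈ 0.208 AU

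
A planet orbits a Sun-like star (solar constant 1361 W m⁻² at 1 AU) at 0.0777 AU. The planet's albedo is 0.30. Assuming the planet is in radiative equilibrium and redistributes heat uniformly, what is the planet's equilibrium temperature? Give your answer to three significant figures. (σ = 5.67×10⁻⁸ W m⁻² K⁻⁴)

T_eq ≈ 913 K

Flux at 0.0777 AU: S = 1361/0.0777² = 2.25×10⁵ W m⁻².
Energy balance: absorbed = emitted ⇒ πR²·S(1−A) = 4πR²·σT_eq⁴, so T_eq⁴ = S(1−A)/(4σ).
T_eq = [2.25×10⁵ × 0.70 / (4 × 5.67×10⁻⁸)]^(1/4) = (6.96×10¹¹)^(1/4) = 913 K.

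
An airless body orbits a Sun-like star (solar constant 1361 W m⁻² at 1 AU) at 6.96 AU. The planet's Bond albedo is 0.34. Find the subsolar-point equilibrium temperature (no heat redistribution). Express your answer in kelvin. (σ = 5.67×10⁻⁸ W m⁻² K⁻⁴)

T_ss ≈ 134 K

Flux at 6.96 AU: S = 1361/6.96² = 28.1 W m⁻².
At the subsolar point the surface absorbs S(1−A) and emits σT⁴ per unit area — no factor of 4, since only the local patch is in balance.
T = [28.1 × 0.66 / 5.67×10⁻⁸]^(1/4) = (3.27×10⁸)^(1/4) = 134 K.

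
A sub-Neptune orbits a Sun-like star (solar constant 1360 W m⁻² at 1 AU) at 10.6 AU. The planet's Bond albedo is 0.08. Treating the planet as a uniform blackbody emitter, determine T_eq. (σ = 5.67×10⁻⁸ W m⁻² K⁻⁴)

T_eq ≈ 83.7 K

Flux at 10.6 AU: S = 1360/10.6² = 12.1 W m⁻².
Energy balance: absorbed = emitted ⇒ πR²·S(1−A) = 4πR²·σT_eq⁴, so T_eq⁴ = S(1−A)/(4σ).
T_eq = [12.1 × 0.92 / (4 × 5.67×10⁻⁸)]^(1/4) = (4.91×10⁷)^(1/4) = 83.7 K.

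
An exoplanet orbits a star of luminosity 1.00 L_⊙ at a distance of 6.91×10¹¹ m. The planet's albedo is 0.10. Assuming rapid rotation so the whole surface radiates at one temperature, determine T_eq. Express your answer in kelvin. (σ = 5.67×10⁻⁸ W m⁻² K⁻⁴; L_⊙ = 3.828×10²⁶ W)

T_eq ≈ 126 K

L = 1.00 × 3.828×10²⁶ = 3.83×10²⁶ W.
Flux: S = L/(4πd²) = 3.83×10²⁶/(4π×(6.91×10¹¹)²) = 63.8 W m⁻².
Energy balance: absorbed = emitted ⇒ πR²·S(1−A) = 4πR²·σT_eq⁴, so T_eq⁴ = S(1−A)/(4σ).
T_eq = [63.8 × 0.90 / (4 × 5.67×10⁻⁸)]^(1/4) = (2.53×10⁸)^(1/4) = 126 K.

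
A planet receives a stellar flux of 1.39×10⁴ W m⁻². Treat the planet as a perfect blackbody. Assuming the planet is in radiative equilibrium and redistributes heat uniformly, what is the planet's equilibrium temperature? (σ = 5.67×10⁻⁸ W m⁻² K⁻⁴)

Energy balance: absorbed = emitted ⇒ πR²·S(1−A) = 4πR²·σT_eq⁴, so T_eq⁴ = S(1−A)/(4σ).
T_eq = [1.39×10⁴ × 1.00 / (4 × 5.67×10⁻⁸)]^(1/4) = (6.13×10¹⁰)^(1/4) = 498 K.

T_eq ≈ 498 K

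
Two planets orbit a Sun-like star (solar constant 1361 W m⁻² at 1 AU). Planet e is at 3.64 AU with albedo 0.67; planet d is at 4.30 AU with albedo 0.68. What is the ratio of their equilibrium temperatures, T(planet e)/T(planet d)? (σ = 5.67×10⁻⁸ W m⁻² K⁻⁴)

T_eq = [S₀(1−A)/(4σd²)]^(1/4), so T ∝ (1−A)^(1/4) / √d.
T₁ = [1361×0.33/(4×5.67×10⁻⁸×3.64²)]^(1/4) = 110.57 K.
T₂ = [1361×0.32/(4×5.67×10⁻⁸×4.30²)]^(1/4) = 100.95 K.

T₁/T₂ ≈ 1.095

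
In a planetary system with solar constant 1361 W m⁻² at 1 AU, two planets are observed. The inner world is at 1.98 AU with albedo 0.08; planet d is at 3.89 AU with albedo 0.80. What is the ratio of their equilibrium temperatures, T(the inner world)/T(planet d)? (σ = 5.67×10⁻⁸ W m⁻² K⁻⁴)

T₁/T₂ ≈ 2.053

T_eq = [S₀(1−A)/(4σd²)]^(1/4), so T ∝ (1−A)^(1/4) / √d.
T₁ = [1361×0.92/(4×5.67×10⁻⁸×1.98²)]^(1/4) = 193.72 K.
T₂ = [1361×0.20/(4×5.67×10⁻⁸×3.89²)]^(1/4) = 94.37 K.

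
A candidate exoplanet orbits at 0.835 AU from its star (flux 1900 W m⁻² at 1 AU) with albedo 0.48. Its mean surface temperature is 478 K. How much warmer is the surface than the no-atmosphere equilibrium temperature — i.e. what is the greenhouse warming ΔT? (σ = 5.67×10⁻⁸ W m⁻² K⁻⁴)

S = 1900/0.835² = 2725 W m⁻².
T_eq = [S(1−A)/(4σ)]^(1/4) = [2725×0.52/(4×5.67×10⁻⁸)]^(1/4) = 281.1 K.
ΔT = T_surf − T_eq = 478 − 281.1.

ΔT ≈ 196.9 K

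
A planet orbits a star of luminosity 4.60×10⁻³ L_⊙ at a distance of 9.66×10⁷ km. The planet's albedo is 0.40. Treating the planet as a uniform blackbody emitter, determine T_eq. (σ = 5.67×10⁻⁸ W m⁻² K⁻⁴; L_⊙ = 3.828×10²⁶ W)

T_eq ≈ 79.4 K

d = 9.66×10⁷ km = 9.66×10¹⁰ m.
L = 4.60×10⁻³ × 3.828×10²⁶ = 1.76×10²⁴ W.
Flux: S = L/(4πd²) = 1.76×10²⁴/(4π×(9.66×10¹⁰)²) = 15.0 W m⁻².
Energy balance: absorbed = emitted ⇒ πR²·S(1−A) = 4πR²·σT_eq⁴, so T_eq⁴ = S(1−A)/(4σ).
T_eq = [15.0 × 0.60 / (4 × 5.67×10⁻⁸)]^(1/4) = (3.97×10⁷)^(1/4) = 79.4 K.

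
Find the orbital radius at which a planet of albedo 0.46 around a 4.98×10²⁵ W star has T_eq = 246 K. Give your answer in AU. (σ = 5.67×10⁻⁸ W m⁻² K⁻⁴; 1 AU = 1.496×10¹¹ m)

d ≈ 0.339 AU

From T_eq⁴ = L(1−A)/(16πσd²): d = √[L(1−A)/(16πσT_eq⁴)].
d = √[4.98×10²⁵ × 0.54 / (16π × 5.67×10⁻⁸ × (246)⁴)] = 5.08×10¹⁰ m = 0.339 AU.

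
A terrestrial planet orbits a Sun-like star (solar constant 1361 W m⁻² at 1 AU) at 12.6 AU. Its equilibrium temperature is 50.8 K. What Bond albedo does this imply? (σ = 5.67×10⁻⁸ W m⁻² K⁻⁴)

Flux at 12.6 AU: S = 1361/12.6² = 8.57 W m⁻².
From T_eq⁴ = S(1−A)/(4σ): 1−A = 4σT_eq⁴/S.
1−A = 4 × 5.67×10⁻⁸ × (50.8)⁴ / 8.57 = 0.176.

A ≈ 0.82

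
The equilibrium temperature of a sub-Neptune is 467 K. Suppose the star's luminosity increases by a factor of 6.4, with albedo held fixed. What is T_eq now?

T_eq ∝ L^(1/4) · d^(−1/2).
T′ = 467 × 6.4^(1/4) = 743 K.

T_eq ≈ 743 K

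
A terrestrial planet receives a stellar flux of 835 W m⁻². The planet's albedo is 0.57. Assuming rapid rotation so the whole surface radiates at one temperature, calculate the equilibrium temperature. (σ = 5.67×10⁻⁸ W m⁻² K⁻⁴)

T_eq ≈ 199 K

Energy balance: absorbed = emitted ⇒ πR²·S(1−A) = 4πR²·σT_eq⁴, so T_eq⁴ = S(1−A)/(4σ).
T_eq = [835 × 0.43 / (4 × 5.67×10⁻⁸)]^(1/4) = (1.58×10⁹)^(1/4) = 199 K.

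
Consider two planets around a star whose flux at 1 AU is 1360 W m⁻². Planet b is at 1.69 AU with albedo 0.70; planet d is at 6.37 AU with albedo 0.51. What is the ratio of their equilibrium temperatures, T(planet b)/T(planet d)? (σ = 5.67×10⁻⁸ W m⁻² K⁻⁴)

T_eq = [S₀(1−A)/(4σd²)]^(1/4), so T ∝ (1−A)^(1/4) / √d.
T₁ = [1360×0.30/(4×5.67×10⁻⁸×1.69²)]^(1/4) = 158.42 K.
T₂ = [1360×0.49/(4×5.67×10⁻⁸×6.37²)]^(1/4) = 92.25 K.

T₁/T₂ ≈ 1.717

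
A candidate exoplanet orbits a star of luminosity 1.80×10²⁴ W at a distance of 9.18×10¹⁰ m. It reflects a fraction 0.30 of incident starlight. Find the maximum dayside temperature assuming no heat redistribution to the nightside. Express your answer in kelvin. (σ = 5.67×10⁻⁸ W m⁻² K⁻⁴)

Flux: S = L/(4πd²) = 1.80×10²⁴/(4π×(9.18×10¹⁰)²) = 17.0 W m⁻².
With no redistribution each surface element balances locally: S(1−A) = σT⁴.
T = [17.0 × 0.70 / 5.67×10⁻⁸]^(1/4) = (2.10×10⁸)^(1/4) = 120 K.

T_ss ≈ 120 K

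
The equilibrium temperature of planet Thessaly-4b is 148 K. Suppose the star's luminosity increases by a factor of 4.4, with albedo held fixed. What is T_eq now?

T_eq ∝ L^(1/4) · d^(−1/2).
T′ = 148 × 4.4^(1/4) = 214 K.

T_eq ≈ 214 K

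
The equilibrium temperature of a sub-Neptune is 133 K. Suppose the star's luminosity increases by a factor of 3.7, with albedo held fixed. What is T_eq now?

T_eq ∝ L^(1/4) · d^(−1/2).
T′ = 133 × 3.7^(1/4) = 184 K.

T_eq ≈ 184 K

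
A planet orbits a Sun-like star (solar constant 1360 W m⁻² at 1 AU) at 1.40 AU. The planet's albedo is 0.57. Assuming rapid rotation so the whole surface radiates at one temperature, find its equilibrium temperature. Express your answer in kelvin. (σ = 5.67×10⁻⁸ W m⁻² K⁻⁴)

Flux at 1.40 AU: S = 1360/1.40² = 694 W m⁻².
Energy balance: absorbed = emitted ⇒ πR²·S(1−A) = 4πR²·σT_eq⁴, so T_eq⁴ = S(1−A)/(4σ).
T_eq = [694 × 0.43 / (4 × 5.67×10⁻⁸)]^(1/4) = (1.32×10⁹)^(1/4) = 190 K.

T_eq ≈ 190 K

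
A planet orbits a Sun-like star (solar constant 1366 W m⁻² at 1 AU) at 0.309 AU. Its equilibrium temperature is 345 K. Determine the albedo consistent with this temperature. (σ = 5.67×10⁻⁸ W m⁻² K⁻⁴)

Flux at 0.309 AU: S = 1366/0.309² = 1.43×10⁴ W m⁻².
From T_eq⁴ = S(1−A)/(4σ): 1−A = 4σT_eq⁴/S.
1−A = 4 × 5.67×10⁻⁸ × (345)⁴ / 1.43×10⁴ = 0.225.

A ≈ 0.78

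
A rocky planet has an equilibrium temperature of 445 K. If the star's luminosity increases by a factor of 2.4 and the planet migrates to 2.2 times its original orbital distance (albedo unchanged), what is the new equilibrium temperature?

T_eq ∝ L^(1/4) · d^(−1/2).
T′ = 445 × 2.4^(1/4) / 2.2^(1/2) = 373 K.

T_eq ≈ 373 K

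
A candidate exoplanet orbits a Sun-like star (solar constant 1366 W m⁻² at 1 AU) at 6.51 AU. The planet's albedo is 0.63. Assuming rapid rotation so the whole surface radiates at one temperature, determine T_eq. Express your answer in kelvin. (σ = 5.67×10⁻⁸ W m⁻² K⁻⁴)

Flux at 6.51 AU: S = 1366/6.51² = 32.2 W m⁻².
Energy balance: absorbed = emitted ⇒ πR²·S(1−A) = 4πR²·σT_eq⁴, so T_eq⁴ = S(1−A)/(4σ).
T_eq = [32.2 × 0.37 / (4 × 5.67×10⁻⁸)]^(1/4) = (5.26×10⁷)^(1/4) = 85.2 K.

T_eq ≈ 85.2 K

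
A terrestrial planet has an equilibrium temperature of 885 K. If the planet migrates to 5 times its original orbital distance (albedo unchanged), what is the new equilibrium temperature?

T_eq ∝ L^(1/4) · d^(−1/2).
T′ = 885 / 5^(1/2) = 396 K.

T_eq ≈ 396 K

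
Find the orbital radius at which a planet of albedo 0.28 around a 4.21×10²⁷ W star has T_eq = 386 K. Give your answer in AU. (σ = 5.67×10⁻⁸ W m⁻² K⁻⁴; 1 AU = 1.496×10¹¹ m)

d ≈ 1.46 AU

From T_eq⁴ = L(1−A)/(16πσd²): d = √[L(1−A)/(16πσT_eq⁴)].
d = √[4.21×10²⁷ × 0.72 / (16π × 5.67×10⁻⁸ × (386)⁴)] = 2.19×10¹¹ m = 1.46 AU.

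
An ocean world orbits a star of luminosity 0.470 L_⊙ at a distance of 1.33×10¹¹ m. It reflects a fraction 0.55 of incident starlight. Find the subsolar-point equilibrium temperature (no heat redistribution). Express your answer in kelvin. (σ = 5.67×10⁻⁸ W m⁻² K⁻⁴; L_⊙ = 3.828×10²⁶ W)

T_ss ≈ 283 K

L = 0.470 × 3.828×10²⁶ = 1.80×10²⁶ W.
Flux: S = L/(4πd²) = 1.80×10²⁶/(4π×(1.33×10¹¹)²) = 809 W m⁻².
At the subsolar point the surface absorbs S(1−A) and emits σT⁴ per unit area — no factor of 4, since only the local patch is in balance.
T = [809 × 0.45 / 5.67×10⁻⁸]^(1/4) = (6.42×10⁹)^(1/4) = 283 K.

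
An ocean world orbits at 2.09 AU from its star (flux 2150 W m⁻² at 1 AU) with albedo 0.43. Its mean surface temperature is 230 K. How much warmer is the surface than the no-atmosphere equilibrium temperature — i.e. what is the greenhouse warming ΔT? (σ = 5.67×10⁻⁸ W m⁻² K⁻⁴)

ΔT ≈ 42.5 K

S = 2150/2.09² = 492.2 W m⁻².
T_eq = [S(1−A)/(4σ)]^(1/4) = [492.2×0.57/(4×5.67×10⁻⁸)]^(1/4) = 187.5 K.
ΔT = T_surf − T_eq = 230 − 187.5.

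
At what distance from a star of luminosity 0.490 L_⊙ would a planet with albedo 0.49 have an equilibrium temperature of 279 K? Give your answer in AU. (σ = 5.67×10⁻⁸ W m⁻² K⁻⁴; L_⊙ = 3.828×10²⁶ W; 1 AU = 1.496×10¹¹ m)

d ≈ 0.498 AU

L = 0.490 × 3.828×10²⁶ = 1.88×10²⁶ W.
From T_eq⁴ = L(1−A)/(16πσd²): d = √[L(1−A)/(16πσT_eq⁴)].
d = √[1.88×10²⁶ × 0.51 / (16π × 5.67×10⁻⁸ × (279)⁴)] = 7.44×10¹⁰ m = 0.498 AU.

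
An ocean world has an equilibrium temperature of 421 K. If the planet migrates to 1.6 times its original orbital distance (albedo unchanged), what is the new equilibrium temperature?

T_eq ∝ L^(1/4) · d^(−1/2).
T′ = 421 / 1.6^(1/2) = 333 K.

T_eq ≈ 333 K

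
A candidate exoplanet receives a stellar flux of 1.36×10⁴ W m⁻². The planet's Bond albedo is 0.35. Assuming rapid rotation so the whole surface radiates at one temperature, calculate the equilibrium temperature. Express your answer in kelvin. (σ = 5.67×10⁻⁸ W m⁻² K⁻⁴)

Energy balance: absorbed = emitted ⇒ πR²·S(1−A) = 4πR²·σT_eq⁴, so T_eq⁴ = S(1−A)/(4σ).
T_eq = [1.36×10⁴ × 0.65 / (4 × 5.67×10⁻⁸)]^(1/4) = (3.90×10¹⁰)^(1/4) = 444 K.

T_eq ≈ 444 K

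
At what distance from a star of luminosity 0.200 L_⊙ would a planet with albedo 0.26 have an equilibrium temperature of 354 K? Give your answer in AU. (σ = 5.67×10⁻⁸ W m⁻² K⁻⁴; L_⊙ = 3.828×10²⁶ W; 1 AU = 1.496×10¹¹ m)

d ≈ 0.238 AU

L = 0.200 × 3.828×10²⁶ = 7.66×10²⁵ W.
From T_eq⁴ = L(1−A)/(16πσd²): d = √[L(1−A)/(16πσT_eq⁴)].
d = √[7.66×10²⁵ × 0.74 / (16π × 5.67×10⁻⁸ × (354)⁴)] = 3.56×10¹⁰ m = 0.238 AU.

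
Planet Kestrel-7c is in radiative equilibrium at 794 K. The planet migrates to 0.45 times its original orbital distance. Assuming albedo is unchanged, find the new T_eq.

T_eq ∝ L^(1/4) · d^(−1/2).
T′ = 794 / 0.45^(1/2) = 1180 K.

T_eq ≈ 1180 K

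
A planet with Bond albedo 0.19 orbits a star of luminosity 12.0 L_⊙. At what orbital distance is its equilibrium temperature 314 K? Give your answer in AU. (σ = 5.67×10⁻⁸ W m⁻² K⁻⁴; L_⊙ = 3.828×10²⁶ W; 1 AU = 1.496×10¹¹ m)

L = 12.0 × 3.828×10²⁶ = 4.59×10²⁷ W.
From T_eq⁴ = L(1−A)/(16πσd²): d = √[L(1−A)/(16πσT_eq⁴)].
d = √[4.59×10²⁷ × 0.81 / (16π × 5.67×10⁻⁸ × (314)⁴)] = 3.66×10¹¹ m = 2.45 AU.

d ≈ 2.45 AU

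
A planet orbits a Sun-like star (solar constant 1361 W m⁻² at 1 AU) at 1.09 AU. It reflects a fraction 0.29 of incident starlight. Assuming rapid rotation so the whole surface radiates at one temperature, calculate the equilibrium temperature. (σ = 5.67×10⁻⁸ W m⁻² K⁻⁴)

Flux at 1.09 AU: S = 1361/1.09² = 1150 W m⁻².
Energy balance: absorbed = emitted ⇒ πR²·S(1−A) = 4πR²·σT_eq⁴, so T_eq⁴ = S(1−A)/(4σ).
T_eq = [1150 × 0.71 / (4 × 5.67×10⁻⁸)]^(1/4) = (3.59×10⁹)^(1/4) = 245 K.

T_eq ≈ 245 K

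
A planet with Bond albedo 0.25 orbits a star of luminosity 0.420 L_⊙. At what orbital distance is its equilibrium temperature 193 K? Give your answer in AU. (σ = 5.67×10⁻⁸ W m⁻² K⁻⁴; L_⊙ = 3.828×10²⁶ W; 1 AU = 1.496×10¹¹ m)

d ≈ 1.17 AU

L = 0.420 × 3.828×10²⁶ = 1.61×10²⁶ W.
From T_eq⁴ = L(1−A)/(16πσd²): d = √[L(1−A)/(16πσT_eq⁴)].
d = √[1.61×10²⁶ × 0.75 / (16π × 5.67×10⁻⁸ × (193)⁴)] = 1.75×10¹¹ m = 1.17 AU.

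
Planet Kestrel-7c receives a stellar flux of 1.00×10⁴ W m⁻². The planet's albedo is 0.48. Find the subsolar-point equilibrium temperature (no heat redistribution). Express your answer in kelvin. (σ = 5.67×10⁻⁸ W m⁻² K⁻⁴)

At the subsolar point the surface absorbs S(1−A) and emits σT⁴ per unit area — no factor of 4, since only the local patch is in balance.
T = [1.00×10⁴ × 0.52 / 5.67×10⁻⁸]^(1/4) = (9.17×10¹⁰)^(1/4) = 550 K.

T_ss ≈ 550 K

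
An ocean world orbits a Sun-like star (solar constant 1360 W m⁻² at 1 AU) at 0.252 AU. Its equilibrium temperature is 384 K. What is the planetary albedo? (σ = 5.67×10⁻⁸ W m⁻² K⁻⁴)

Flux at 0.252 AU: S = 1360/0.252² = 2.14×10⁴ W m⁻².
From T_eq⁴ = S(1−A)/(4σ): 1−A = 4σT_eq⁴/S.
1−A = 4 × 5.67×10⁻⁸ × (384)⁴ / 2.14×10⁴ = 0.230.

A ≈ 0.77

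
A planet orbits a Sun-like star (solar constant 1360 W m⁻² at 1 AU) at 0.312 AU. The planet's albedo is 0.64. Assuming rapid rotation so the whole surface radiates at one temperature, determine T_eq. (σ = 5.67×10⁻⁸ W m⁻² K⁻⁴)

Flux at 0.312 AU: S = 1360/0.312² = 1.40×10⁴ W m⁻².
Energy balance: absorbed = emitted ⇒ πR²·S(1−A) = 4πR²·σT_eq⁴, so T_eq⁴ = S(1−A)/(4σ).
T_eq = [1.40×10⁴ × 0.36 / (4 × 5.67×10⁻⁸)]^(1/4) = (2.22×10¹⁰)^(1/4) = 386 K.

T_eq ≈ 386 K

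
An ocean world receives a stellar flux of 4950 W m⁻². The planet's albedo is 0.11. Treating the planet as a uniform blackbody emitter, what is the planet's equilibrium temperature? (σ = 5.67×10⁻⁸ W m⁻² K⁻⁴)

Energy balance: absorbed = emitted ⇒ πR²·S(1−A) = 4πR²·σT_eq⁴, so T_eq⁴ = S(1−A)/(4σ).
T_eq = [4950 × 0.89 / (4 × 5.67×10⁻⁸)]^(1/4) = (1.94×10¹⁰)^(1/4) = 373 K.

T_eq ≈ 373 K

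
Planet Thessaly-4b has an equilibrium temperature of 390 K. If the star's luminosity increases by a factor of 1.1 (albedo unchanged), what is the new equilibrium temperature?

T_eq ≈ 399 K

T_eq ∝ L^(1/4) · d^(−1/2).
T′ = 390 × 1.1^(1/4) = 399 K.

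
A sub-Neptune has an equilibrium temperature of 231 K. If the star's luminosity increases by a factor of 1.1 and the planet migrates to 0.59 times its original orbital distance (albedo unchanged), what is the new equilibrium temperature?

T_eq ∝ L^(1/4) · d^(−1/2).
T′ = 231 × 1.1^(1/4) / 0.59^(1/2) = 308 K.

T_eq ≈ 308 K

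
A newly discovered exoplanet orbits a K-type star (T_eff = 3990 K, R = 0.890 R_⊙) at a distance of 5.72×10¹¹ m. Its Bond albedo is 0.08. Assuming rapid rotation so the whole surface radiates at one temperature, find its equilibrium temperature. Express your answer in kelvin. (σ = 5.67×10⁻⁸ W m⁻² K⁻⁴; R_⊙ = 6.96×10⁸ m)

T_eq ≈ 90.9 K

R_⋆ = 0.890 × 6.96×10⁸ = 6.19×10⁸ m.
L = 4πR_⋆²σT_⋆⁴ = 4π(6.19×10⁸)² × 5.67×10⁻⁸ × (3990)⁴ = 6.93×10²⁵ W.
S = L/(4πd²) = 16.9 W m⁻².
Energy balance: absorbed = emitted ⇒ πR²·S(1−A) = 4πR²·σT_eq⁴, so T_eq⁴ = S(1−A)/(4σ).
T_eq = [16.9 × 0.92 / (4 × 5.67×10⁻⁸)]^(1/4) = (6.84×10⁷)^(1/4) = 90.9 K.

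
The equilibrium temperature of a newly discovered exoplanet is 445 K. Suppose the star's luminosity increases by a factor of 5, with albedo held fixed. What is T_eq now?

T_eq ≈ 665 K

T_eq ∝ L^(1/4) · d^(−1/2).
T′ = 445 × 5^(1/4) = 665 K.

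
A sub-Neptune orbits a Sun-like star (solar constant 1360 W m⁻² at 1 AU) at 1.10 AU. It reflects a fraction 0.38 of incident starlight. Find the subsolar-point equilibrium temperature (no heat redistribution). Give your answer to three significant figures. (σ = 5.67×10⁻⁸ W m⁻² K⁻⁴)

T_ss ≈ 333 K

Flux at 1.10 AU: S = 1360/1.10² = 1120 W m⁻².
At the subsolar point the surface absorbs S(1−A) and emits σT⁴ per unit area — no factor of 4, since only the local patch is in balance.
T = [1120 × 0.62 / 5.67×10⁻⁸]^(1/4) = (1.23×10¹⁰)^(1/4) = 333 K.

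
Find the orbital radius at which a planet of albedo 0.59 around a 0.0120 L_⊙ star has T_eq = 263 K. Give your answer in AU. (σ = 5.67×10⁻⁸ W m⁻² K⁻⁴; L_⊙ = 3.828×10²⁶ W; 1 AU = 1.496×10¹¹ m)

L = 0.0120 × 3.828×10²⁶ = 4.59×10²⁴ W.
From T_eq⁴ = L(1−A)/(16πσd²): d = √[L(1−A)/(16πσT_eq⁴)].
d = √[4.59×10²⁴ × 0.41 / (16π × 5.67×10⁻⁸ × (263)⁴)] = 1.18×10¹⁰ m = 0.0786 AU.

d ≈ 0.0786 AU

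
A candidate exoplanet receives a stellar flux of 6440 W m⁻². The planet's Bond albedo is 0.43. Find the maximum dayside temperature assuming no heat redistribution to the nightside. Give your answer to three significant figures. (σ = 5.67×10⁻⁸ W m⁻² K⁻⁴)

T_ss ≈ 504 K

With no redistribution each surface element balances locally: S(1−A) = σT⁴.
T = [6440 × 0.57 / 5.67×10⁻⁸]^(1/4) = (6.47×10¹⁰)^(1/4) = 504 K.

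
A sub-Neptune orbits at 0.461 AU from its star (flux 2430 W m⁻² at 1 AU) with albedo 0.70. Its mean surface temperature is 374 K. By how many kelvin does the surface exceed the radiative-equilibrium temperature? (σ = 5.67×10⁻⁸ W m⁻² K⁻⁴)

ΔT ≈ 23.3 K

S = 2430/0.461² = 1.143×10⁴ W m⁻².
T_eq = [S(1−A)/(4σ)]^(1/4) = [1.143×10⁴×0.30/(4×5.67×10⁻⁸)]^(1/4) = 350.7 K.
ΔT = T_surf − T_eq = 374 − 350.7.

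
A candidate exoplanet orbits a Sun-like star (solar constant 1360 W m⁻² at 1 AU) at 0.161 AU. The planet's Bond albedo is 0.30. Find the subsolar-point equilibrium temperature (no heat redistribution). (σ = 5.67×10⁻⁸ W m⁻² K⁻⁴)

Flux at 0.161 AU: S = 1360/0.161² = 5.25×10⁴ W m⁻².
At the subsolar point the surface absorbs S(1−A) and emits σT⁴ per unit area — no factor of 4, since only the local patch is in balance.
T = [5.25×10⁴ × 0.70 / 5.67×10⁻⁸]^(1/4) = (6.48×10¹¹)^(1/4) = 897 K.

T_ss ≈ 897 K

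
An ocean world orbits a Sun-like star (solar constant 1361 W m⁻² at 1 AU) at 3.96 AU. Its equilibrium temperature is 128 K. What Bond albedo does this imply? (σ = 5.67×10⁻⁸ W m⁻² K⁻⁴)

Flux at 3.96 AU: S = 1361/3.96² = 86.8 W m⁻².
From T_eq⁴ = S(1−A)/(4σ): 1−A = 4σT_eq⁴/S.
1−A = 4 × 5.67×10⁻⁸ × (128)⁴ / 86.8 = 0.701.

A ≈ 0.30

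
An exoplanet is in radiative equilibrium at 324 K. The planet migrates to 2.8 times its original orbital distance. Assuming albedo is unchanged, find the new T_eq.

T_eq ≈ 194 K

T_eq ∝ L^(1/4) · d^(−1/2).
T′ = 324 / 2.8^(1/2) = 194 K.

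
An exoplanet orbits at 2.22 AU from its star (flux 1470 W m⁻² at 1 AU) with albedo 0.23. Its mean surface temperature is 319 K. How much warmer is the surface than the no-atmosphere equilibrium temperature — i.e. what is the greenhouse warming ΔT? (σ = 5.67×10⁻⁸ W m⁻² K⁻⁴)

S = 1470/2.22² = 298.3 W m⁻².
T_eq = [S(1−A)/(4σ)]^(1/4) = [298.3×0.77/(4×5.67×10⁻⁸)]^(1/4) = 178.4 K.
ΔT = T_surf − T_eq = 319 − 178.4.

ΔT ≈ 140.6 K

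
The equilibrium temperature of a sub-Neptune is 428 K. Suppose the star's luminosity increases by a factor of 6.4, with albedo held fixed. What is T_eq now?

T_eq ≈ 681 K

T_eq ∝ L^(1/4) · d^(−1/2).
T′ = 428 × 6.4^(1/4) = 681 K.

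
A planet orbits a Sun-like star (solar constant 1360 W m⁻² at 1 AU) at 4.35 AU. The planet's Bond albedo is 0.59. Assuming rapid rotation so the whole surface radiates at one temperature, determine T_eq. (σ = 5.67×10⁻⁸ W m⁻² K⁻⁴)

Flux at 4.35 AU: S = 1360/4.35² = 71.9 W m⁻².
Energy balance: absorbed = emitted ⇒ πR²·S(1−A) = 4πR²·σT_eq⁴, so T_eq⁴ = S(1−A)/(4σ).
T_eq = [71.9 × 0.41 / (4 × 5.67×10⁻⁸)]^(1/4) = (1.30×10⁸)^(1/4) = 107 K.

T_eq ≈ 107 K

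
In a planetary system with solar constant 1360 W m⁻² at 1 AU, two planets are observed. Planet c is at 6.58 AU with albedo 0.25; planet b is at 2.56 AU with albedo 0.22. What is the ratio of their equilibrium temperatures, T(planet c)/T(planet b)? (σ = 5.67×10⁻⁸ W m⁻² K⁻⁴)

T₁/T₂ ≈ 0.618

T_eq = [S₀(1−A)/(4σd²)]^(1/4), so T ∝ (1−A)^(1/4) / √d.
T₁ = [1360×0.75/(4×5.67×10⁻⁸×6.58²)]^(1/4) = 100.95 K.
T₂ = [1360×0.78/(4×5.67×10⁻⁸×2.56²)]^(1/4) = 163.45 K.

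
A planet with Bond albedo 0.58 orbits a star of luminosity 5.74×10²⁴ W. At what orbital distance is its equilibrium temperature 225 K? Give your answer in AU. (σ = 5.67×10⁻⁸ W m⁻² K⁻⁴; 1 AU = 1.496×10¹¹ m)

From T_eq⁴ = L(1−A)/(16πσd²): d = √[L(1−A)/(16πσT_eq⁴)].
d = √[5.74×10²⁴ × 0.42 / (16π × 5.67×10⁻⁸ × (225)⁴)] = 1.82×10¹⁰ m = 0.121 AU.

d ≈ 0.121 AU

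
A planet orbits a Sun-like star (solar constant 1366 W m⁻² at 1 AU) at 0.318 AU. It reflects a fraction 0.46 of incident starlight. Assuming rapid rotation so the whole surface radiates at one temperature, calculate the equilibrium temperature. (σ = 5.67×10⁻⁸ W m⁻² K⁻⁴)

T_eq ≈ 423 K

Flux at 0.318 AU: S = 1366/0.318² = 1.35×10⁴ W m⁻².
Energy balance: absorbed = emitted ⇒ πR²·S(1−A) = 4πR²·σT_eq⁴, so T_eq⁴ = S(1−A)/(4σ).
T_eq = [1.35×10⁴ × 0.54 / (4 × 5.67×10⁻⁸)]^(1/4) = (3.22×10¹⁰)^(1/4) = 423 K.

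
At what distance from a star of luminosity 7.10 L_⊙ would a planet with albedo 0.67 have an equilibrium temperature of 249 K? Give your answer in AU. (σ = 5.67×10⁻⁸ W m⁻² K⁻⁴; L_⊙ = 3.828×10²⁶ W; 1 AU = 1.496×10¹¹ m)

L = 7.10 × 3.828×10²⁶ = 2.72×10²⁷ W.
From T_eq⁴ = L(1−A)/(16πσd²): d = √[L(1−A)/(16πσT_eq⁴)].
d = √[2.72×10²⁷ × 0.33 / (16π × 5.67×10⁻⁸ × (249)⁴)] = 2.86×10¹¹ m = 1.91 AU.

d ≈ 1.91 AU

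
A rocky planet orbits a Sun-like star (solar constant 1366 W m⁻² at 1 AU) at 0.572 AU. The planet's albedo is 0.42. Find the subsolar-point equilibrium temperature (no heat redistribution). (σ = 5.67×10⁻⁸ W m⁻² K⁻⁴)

T_ss ≈ 455 K

Flux at 0.572 AU: S = 1366/0.572² = 4180 W m⁻².
At the subsolar point the surface absorbs S(1−A) and emits σT⁴ per unit area — no factor of 4, since only the local patch is in balance.
T = [4180 × 0.58 / 5.67×10⁻⁸]^(1/4) = (4.27×10¹⁰)^(1/4) = 455 K.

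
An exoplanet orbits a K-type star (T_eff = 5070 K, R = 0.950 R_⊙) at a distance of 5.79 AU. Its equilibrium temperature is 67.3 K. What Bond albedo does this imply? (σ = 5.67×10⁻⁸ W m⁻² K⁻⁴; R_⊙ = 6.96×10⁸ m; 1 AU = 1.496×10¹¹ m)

A ≈ 0.79

R_⋆ = 0.950 × 6.96×10⁸ = 6.61×10⁸ m.
d = 5.79 AU = 8.66×10¹¹ m.
L = 4πR_⋆²σT_⋆⁴ = 4π(6.61×10⁸)² × 5.67×10⁻⁸ × (5070)⁴ = 2.06×10²⁶ W.
S = L/(4πd²) = 21.8 W m⁻².
From T_eq⁴ = S(1−A)/(4σ): 1−A = 4σT_eq⁴/S.
1−A = 4 × 5.67×10⁻⁸ × (67.3)⁴ / 21.8 = 0.213.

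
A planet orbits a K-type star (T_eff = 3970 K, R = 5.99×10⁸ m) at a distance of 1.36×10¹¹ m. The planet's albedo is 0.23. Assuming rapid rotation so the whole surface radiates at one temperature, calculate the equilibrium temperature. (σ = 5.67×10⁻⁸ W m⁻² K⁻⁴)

T_eq ≈ 175 K

L = 4πR_⋆²σT_⋆⁴ = 4π(5.99×10⁸)² × 5.67×10⁻⁸ × (3970)⁴ = 6.35×10²⁵ W.
S = L/(4πd²) = 273 W m⁻².
Energy balance: absorbed = emitted ⇒ πR²·S(1−A) = 4πR²·σT_eq⁴, so T_eq⁴ = S(1−A)/(4σ).
T_eq = [273 × 0.77 / (4 × 5.67×10⁻⁸)]^(1/4) = (9.28×10⁸)^(1/4) = 175 K.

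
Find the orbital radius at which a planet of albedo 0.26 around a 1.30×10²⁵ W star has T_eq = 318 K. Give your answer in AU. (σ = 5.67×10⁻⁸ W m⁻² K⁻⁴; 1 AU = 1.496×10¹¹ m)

From T_eq⁴ = L(1−A)/(16πσd²): d = √[L(1−A)/(16πσT_eq⁴)].
d = √[1.30×10²⁵ × 0.74 / (16π × 5.67×10⁻⁸ × (318)⁴)] = 1.82×10¹⁰ m = 0.121 AU.

d ≈ 0.121 AU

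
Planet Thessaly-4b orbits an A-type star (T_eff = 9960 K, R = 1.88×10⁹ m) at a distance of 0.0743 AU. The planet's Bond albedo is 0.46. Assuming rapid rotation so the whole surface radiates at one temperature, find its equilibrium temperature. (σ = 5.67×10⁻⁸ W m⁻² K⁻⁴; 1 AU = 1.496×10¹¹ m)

d = 0.0743 AU = 1.11×10¹⁰ m.
L = 4πR_⋆²σT_⋆⁴ = 4π(1.88×10⁹)² × 5.67×10⁻⁸ × (9960)⁴ = 2.48×10²⁸ W.
S = L/(4πd²) = 1.60×10⁷ W m⁻².
Energy balance: absorbed = emitted ⇒ πR²·S(1−A) = 4πR²·σT_eq⁴, so T_eq⁴ = S(1−A)/(4σ).
T_eq = [1.60×10⁷ × 0.54 / (4 × 5.67×10⁻⁸)]^(1/4) = (3.80×10¹³)^(1/4) = 2480 K.

T_eq ≈ 2480 K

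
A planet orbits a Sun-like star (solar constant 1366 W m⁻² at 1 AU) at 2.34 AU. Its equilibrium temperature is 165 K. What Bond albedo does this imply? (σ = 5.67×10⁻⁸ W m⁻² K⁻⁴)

Flux at 2.34 AU: S = 1366/2.34² = 249 W m⁻².
From T_eq⁴ = S(1−A)/(4σ): 1−A = 4σT_eq⁴/S.
1−A = 4 × 5.67×10⁻⁸ × (165)⁴ / 249 = 0.674.

A ≈ 0.33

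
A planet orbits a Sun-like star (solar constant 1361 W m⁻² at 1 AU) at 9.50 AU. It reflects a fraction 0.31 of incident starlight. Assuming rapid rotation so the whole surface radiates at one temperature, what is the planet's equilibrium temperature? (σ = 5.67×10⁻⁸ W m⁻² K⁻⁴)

Flux at 9.50 AU: S = 1361/9.50² = 15.1 W m⁻².
Energy balance: absorbed = emitted ⇒ πR²·S(1−A) = 4πR²·σT_eq⁴, so T_eq⁴ = S(1−A)/(4σ).
T_eq = [15.1 × 0.69 / (4 × 5.67×10⁻⁸)]^(1/4) = (4.59×10⁷)^(1/4) = 82.3 K.

T_eq ≈ 82.3 K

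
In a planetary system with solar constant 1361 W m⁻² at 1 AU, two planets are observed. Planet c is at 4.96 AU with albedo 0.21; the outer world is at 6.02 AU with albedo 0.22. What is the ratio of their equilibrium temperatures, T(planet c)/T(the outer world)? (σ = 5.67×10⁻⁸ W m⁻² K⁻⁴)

T₁/T₂ ≈ 1.105

T_eq = [S₀(1−A)/(4σd²)]^(1/4), so T ∝ (1−A)^(1/4) / √d.
T₁ = [1361×0.79/(4×5.67×10⁻⁸×4.96²)]^(1/4) = 117.82 K.
T₂ = [1361×0.78/(4×5.67×10⁻⁸×6.02²)]^(1/4) = 106.61 K.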